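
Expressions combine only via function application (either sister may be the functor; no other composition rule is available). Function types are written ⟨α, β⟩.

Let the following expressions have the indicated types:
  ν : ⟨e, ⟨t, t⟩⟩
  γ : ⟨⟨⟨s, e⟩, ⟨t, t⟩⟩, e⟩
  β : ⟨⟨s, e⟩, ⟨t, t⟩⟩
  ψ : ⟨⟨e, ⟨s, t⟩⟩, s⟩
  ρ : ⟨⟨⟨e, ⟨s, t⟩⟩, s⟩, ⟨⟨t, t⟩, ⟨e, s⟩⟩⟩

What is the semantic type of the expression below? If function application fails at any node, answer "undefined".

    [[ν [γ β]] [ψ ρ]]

⟨e, s⟩

[γ β]: ⟨⟨⟨s, e⟩, ⟨t, t⟩⟩, e⟩ applied to ⟨⟨s, e⟩, ⟨t, t⟩⟩ yields e.
[ν [γ β]]: ⟨e, ⟨t, t⟩⟩ applied to e yields ⟨t, t⟩.
[ψ ρ]: ⟨⟨⟨e, ⟨s, t⟩⟩, s⟩, ⟨⟨t, t⟩, ⟨e, s⟩⟩⟩ applied to ⟨⟨e, ⟨s, t⟩⟩, s⟩ yields ⟨⟨t, t⟩, ⟨e, s⟩⟩.
[[ν [γ β]] [ψ ρ]]: ⟨⟨t, t⟩, ⟨e, s⟩⟩ applied to ⟨t, t⟩ yields ⟨e, s⟩.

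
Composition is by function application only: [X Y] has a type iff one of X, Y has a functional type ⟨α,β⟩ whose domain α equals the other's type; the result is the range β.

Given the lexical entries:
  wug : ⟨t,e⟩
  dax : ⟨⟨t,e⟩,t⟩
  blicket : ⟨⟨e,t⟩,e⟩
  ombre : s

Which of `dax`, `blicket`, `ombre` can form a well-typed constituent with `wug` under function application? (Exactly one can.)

dax

dax — combines: dax : ⟨⟨t,e⟩,t⟩ takes wug : ⟨t,e⟩ as argument, giving t.
blicket : ⟨⟨e,t⟩,e⟩ — no; wug wants t, and blicket wants ⟨e,t⟩.
ombre : s — no; wug wants t, and ombre wants nothing (atomic).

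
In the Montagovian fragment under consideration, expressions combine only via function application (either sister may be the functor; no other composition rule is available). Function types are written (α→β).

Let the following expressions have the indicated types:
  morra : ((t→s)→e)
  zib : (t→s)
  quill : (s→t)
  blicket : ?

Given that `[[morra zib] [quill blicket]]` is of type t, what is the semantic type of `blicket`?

For [[morra zib] [quill blicket]] to have type t with [morra zib] of type e, [quill blicket] must be the function: [quill blicket] : (e→t).
For [quill blicket] to have type (e→t) with quill of type (s→t), blicket must be the function: blicket : ((s→t)→(e→t)).

((s→t)→(e→t))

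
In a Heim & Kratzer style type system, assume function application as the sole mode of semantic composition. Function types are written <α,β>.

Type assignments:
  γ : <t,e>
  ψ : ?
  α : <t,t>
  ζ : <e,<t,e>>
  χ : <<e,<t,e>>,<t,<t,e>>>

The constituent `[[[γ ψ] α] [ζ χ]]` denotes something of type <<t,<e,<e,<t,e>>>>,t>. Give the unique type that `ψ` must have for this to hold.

<<t,e>,<<t,t>,<<t,<t,e>>,<<t,<e,<e,<t,e>>>>,t>>>>

[[[γ ψ] α] [ζ χ]] must have type <<t,<e,<e,<t,e>>>>,t>. The sister [ζ χ] has type <t,<t,e>>; that is not a function onto <<t,<e,<e,<t,e>>>>,t>, so [[γ ψ] α] must be the functor, of type <<t,<t,e>>,<<t,<e,<e,<t,e>>>>,t>>.
[[γ ψ] α] must have type <<t,<t,e>>,<<t,<e,<e,<t,e>>>>,t>>. The sister α has type <t,t>; that is not a function onto <<t,<t,e>>,<<t,<e,<e,<t,e>>>>,t>>, so [γ ψ] must be the functor, of type <<t,t>,<<t,<t,e>>,<<t,<e,<e,<t,e>>>>,t>>>.
[γ ψ] must have type <<t,t>,<<t,<t,e>>,<<t,<e,<e,<t,e>>>>,t>>>. The sister γ has type <t,e>; that is not a function onto <<t,t>,<<t,<t,e>>,<<t,<e,<e,<t,e>>>>,t>>>, so ψ must be the functor, of type <<t,e>,<<t,t>,<<t,<t,e>>,<<t,<e,<e,<t,e>>>>,t>>>>.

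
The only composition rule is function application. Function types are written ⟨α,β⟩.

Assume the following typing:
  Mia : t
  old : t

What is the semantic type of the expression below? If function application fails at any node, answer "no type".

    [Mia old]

no type

At [Mia old]: neither t nor t can take the other as argument; the node is ill-typed.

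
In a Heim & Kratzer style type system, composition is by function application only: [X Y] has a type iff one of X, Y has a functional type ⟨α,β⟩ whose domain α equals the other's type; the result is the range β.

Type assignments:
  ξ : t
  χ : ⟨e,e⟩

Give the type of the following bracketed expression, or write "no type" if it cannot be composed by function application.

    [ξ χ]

no type

At [ξ χ]: neither t nor ⟨e,e⟩ can take the other as argument; the node is ill-typed.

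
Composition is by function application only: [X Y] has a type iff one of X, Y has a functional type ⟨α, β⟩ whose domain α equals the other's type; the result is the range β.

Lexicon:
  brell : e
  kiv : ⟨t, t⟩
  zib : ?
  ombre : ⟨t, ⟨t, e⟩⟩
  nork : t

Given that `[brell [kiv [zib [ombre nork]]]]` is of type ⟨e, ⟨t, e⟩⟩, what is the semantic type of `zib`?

⟨⟨t, e⟩, ⟨⟨t, t⟩, ⟨e, ⟨e, ⟨t, e⟩⟩⟩⟩⟩

[brell [kiv [zib [ombre nork]]]] is required to be ⟨e, ⟨t, e⟩⟩. brell : e cannot yield ⟨e, ⟨t, e⟩⟩ as functor, so [kiv [zib [ombre nork]]] : ⟨e, ⟨e, ⟨t, e⟩⟩⟩.
[kiv [zib [ombre nork]]] is required to be ⟨e, ⟨e, ⟨t, e⟩⟩⟩. kiv : ⟨t, t⟩ cannot yield ⟨e, ⟨e, ⟨t, e⟩⟩⟩ as functor, so [zib [ombre nork]] : ⟨⟨t, t⟩, ⟨e, ⟨e, ⟨t, e⟩⟩⟩⟩.
[zib [ombre nork]] is required to be ⟨⟨t, t⟩, ⟨e, ⟨e, ⟨t, e⟩⟩⟩⟩. [ombre nork] : ⟨t, e⟩ cannot yield ⟨⟨t, t⟩, ⟨e, ⟨e, ⟨t, e⟩⟩⟩⟩ as functor, so zib : ⟨⟨t, e⟩, ⟨⟨t, t⟩, ⟨e, ⟨e, ⟨t, e⟩⟩⟩⟩⟩.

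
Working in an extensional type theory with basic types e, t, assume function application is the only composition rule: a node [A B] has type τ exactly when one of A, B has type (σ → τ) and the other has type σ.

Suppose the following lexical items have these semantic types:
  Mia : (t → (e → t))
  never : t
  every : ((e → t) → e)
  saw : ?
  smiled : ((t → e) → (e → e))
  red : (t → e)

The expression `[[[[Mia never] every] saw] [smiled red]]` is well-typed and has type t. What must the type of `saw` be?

[[[[Mia never] every] saw] [smiled red]] must have type t. The sister [smiled red] has type (e → e); that is not a function onto t, so [[[Mia never] every] saw] must be the functor, of type ((e → e) → t).
[[[Mia never] every] saw] must have type ((e → e) → t). The sister [[Mia never] every] has type e; that is not a function onto ((e → e) → t), so saw must be the functor, of type (e → ((e → e) → t)).

(e → ((e → e) → t))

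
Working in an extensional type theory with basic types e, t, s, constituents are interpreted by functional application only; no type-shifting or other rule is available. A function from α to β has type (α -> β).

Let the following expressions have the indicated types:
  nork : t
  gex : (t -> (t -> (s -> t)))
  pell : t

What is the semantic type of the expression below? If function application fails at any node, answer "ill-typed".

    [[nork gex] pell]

[nork gex]: functor gex : (t -> (t -> (s -> t))), argument nork : t; result (t -> (s -> t)).
[[nork gex] pell]: functor [nork gex] : (t -> (s -> t)), argument pell : t; result (s -> t).

(s -> t)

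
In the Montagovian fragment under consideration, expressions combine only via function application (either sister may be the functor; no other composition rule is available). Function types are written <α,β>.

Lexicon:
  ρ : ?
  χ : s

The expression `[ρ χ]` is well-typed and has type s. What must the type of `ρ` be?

<s,s>

[ρ χ] must have type s. The sister χ has type s; that is not a function onto s, so ρ must be the functor, of type <s,s>.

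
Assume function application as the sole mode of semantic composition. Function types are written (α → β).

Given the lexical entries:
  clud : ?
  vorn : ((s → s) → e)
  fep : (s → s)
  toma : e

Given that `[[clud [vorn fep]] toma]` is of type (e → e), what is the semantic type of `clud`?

For [[clud [vorn fep]] toma] to have type (e → e) with toma of type e, [clud [vorn fep]] must be the function: [clud [vorn fep]] : (e → (e → e)).
For [clud [vorn fep]] to have type (e → (e → e)) with [vorn fep] of type e, clud must be the function: clud : (e → (e → (e → e))).

(e → (e → (e → e)))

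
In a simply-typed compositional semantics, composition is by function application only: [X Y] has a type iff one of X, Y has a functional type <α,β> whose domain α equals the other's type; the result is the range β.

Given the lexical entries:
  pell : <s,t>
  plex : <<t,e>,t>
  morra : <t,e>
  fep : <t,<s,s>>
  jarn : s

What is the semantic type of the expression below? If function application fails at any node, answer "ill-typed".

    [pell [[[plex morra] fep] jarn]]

[plex morra]: functor plex : <<t,e>,t>, argument morra : <t,e>; result t.
[[plex morra] fep]: functor fep : <t,<s,s>>, argument [plex morra] : t; result <s,s>.
[[[plex morra] fep] jarn]: functor [[plex morra] fep] : <s,s>, argument jarn : s; result s.
[pell [[[plex morra] fep] jarn]]: functor pell : <s,t>, argument [[[plex morra] fep] jarn] : s; result t.

t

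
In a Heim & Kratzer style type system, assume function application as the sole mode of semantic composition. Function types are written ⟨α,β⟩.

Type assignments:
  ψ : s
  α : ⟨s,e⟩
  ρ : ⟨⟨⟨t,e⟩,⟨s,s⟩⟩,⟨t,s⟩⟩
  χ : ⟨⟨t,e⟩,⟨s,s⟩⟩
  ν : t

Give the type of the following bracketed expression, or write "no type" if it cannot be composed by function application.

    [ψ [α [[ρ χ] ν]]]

no type

At [ρ χ], ρ : ⟨⟨⟨t,e⟩,⟨s,s⟩⟩,⟨t,s⟩⟩ takes χ : ⟨⟨t,e⟩,⟨s,s⟩⟩, giving ⟨t,s⟩.
At [[ρ χ] ν], [ρ χ] : ⟨t,s⟩ takes ν : t, giving s.
At [α [[ρ χ] ν]], α : ⟨s,e⟩ takes [[ρ χ] ν] : s, giving e.
[ψ [α [[ρ χ] ν]]]: s with e — neither is a function whose domain matches the other; composition fails here.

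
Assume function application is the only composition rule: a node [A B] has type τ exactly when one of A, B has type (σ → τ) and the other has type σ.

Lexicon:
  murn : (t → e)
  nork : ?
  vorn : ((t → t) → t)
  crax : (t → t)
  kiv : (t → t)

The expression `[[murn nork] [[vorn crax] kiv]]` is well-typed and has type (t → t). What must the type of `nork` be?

((t → e) → (t → (t → t)))

[[murn nork] [[vorn crax] kiv]] must have type (t → t). The sister [[vorn crax] kiv] has type t; that is not a function onto (t → t), so [murn nork] must be the functor, of type (t → (t → t)).
[murn nork] must have type (t → (t → t)). The sister murn has type (t → e); that is not a function onto (t → (t → t)), so nork must be the functor, of type ((t → e) → (t → (t → t))).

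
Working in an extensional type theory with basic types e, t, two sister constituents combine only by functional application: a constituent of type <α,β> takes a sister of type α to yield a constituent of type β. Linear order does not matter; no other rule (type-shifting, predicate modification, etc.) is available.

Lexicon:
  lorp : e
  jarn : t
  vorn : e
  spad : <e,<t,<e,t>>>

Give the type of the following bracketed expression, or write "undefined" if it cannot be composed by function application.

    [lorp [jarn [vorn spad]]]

[vorn spad]: <e,<t,<e,t>>> applied to e yields <t,<e,t>>.
[jarn [vorn spad]]: <t,<e,t>> applied to t yields <e,t>.
[lorp [jarn [vorn spad]]]: <e,t> applied to e yields t.

t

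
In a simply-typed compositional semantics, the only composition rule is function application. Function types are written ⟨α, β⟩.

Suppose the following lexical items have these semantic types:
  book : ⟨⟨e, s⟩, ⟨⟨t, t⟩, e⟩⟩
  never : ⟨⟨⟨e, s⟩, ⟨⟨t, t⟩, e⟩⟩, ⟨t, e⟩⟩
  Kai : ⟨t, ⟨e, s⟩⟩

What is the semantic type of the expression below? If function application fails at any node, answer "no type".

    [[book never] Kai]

no type

[book never]: ⟨⟨⟨e, s⟩, ⟨⟨t, t⟩, e⟩⟩, ⟨t, e⟩⟩ applied to ⟨⟨e, s⟩, ⟨⟨t, t⟩, e⟩⟩ yields ⟨t, e⟩.
[[book never] Kai]: ⟨t, e⟩ with ⟨t, ⟨e, s⟩⟩ — neither is a function whose domain matches the other; composition fails here.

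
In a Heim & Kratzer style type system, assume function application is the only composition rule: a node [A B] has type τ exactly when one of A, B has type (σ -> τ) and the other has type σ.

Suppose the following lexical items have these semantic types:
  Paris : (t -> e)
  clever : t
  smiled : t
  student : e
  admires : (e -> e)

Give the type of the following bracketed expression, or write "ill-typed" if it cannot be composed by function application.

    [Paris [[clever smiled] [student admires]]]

At [clever smiled]: neither t nor t can take the other as argument; the node is ill-typed.

ill-typed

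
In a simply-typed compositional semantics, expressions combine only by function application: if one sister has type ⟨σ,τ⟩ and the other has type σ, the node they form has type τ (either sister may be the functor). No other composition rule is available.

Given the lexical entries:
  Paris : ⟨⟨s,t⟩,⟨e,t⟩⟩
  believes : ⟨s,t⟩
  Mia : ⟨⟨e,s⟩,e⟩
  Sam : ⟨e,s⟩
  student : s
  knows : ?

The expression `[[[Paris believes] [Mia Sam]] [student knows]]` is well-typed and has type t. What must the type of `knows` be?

[[[Paris believes] [Mia Sam]] [student knows]] is required to be t. [[Paris believes] [Mia Sam]] : t cannot yield t as functor, so [student knows] : ⟨t,t⟩.
[student knows] is required to be ⟨t,t⟩. student : s cannot yield ⟨t,t⟩ as functor, so knows : ⟨s,⟨t,t⟩⟩.

⟨s,⟨t,t⟩⟩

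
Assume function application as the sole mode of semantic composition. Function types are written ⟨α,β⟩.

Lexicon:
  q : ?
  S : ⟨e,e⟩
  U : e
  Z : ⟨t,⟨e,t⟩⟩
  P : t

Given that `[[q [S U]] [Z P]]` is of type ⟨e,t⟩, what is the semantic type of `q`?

At [[q [S U]] [Z P]] (required: ⟨e,t⟩): [Z P] is ⟨e,t⟩, which is not a function with range ⟨e,t⟩; hence [q [S U]] is the functor — type ⟨⟨e,t⟩,⟨e,t⟩⟩.
At [q [S U]] (required: ⟨⟨e,t⟩,⟨e,t⟩⟩): [S U] is e, which is not a function with range ⟨⟨e,t⟩,⟨e,t⟩⟩; hence q is the functor — type ⟨e,⟨⟨e,t⟩,⟨e,t⟩⟩⟩.

⟨e,⟨⟨e,t⟩,⟨e,t⟩⟩⟩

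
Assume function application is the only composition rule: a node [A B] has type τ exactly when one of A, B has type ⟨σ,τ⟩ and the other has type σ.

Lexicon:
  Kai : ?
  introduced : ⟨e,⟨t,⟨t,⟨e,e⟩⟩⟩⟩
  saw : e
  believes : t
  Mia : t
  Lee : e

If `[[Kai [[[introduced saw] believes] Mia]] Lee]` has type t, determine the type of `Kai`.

[[Kai [[[introduced saw] believes] Mia]] Lee] must have type t. The sister Lee has type e; that is not a function onto t, so [Kai [[[introduced saw] believes] Mia]] must be the functor, of type ⟨e,t⟩.
[Kai [[[introduced saw] believes] Mia]] must have type ⟨e,t⟩. The sister [[[introduced saw] believes] Mia] has type ⟨e,e⟩; that is not a function onto ⟨e,t⟩, so Kai must be the functor, of type ⟨⟨e,e⟩,⟨e,t⟩⟩.

⟨⟨e,e⟩,⟨e,t⟩⟩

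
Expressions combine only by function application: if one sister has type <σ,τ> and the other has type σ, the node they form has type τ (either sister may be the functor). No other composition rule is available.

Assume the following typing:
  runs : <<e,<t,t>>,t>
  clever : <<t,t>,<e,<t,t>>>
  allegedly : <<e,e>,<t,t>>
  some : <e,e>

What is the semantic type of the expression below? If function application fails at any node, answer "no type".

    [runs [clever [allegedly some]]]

At [allegedly some], allegedly : <<e,e>,<t,t>> takes some : <e,e>, giving <t,t>.
At [clever [allegedly some]], clever : <<t,t>,<e,<t,t>>> takes [allegedly some] : <t,t>, giving <e,<t,t>>.
At [runs [clever [allegedly some]]], runs : <<e,<t,t>>,t> takes [clever [allegedly some]] : <e,<t,t>>, giving t.

t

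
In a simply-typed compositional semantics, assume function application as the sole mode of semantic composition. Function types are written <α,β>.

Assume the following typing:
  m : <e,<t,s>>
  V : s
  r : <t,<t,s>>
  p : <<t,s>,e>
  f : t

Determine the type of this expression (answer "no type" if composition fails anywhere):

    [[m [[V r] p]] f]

At [V r]: neither s nor <t,<t,s>> can take the other as argument; the node is ill-typed.

no type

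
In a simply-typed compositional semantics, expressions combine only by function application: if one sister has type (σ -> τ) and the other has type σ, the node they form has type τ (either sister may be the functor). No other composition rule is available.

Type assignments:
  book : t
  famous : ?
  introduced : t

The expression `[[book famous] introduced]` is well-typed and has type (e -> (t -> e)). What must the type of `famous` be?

(t -> (t -> (e -> (t -> e))))

[[book famous] introduced] must have type (e -> (t -> e)). The sister introduced has type t; that is not a function onto (e -> (t -> e)), so [book famous] must be the functor, of type (t -> (e -> (t -> e))).
[book famous] must have type (t -> (e -> (t -> e))). The sister book has type t; that is not a function onto (t -> (e -> (t -> e))), so famous must be the functor, of type (t -> (t -> (e -> (t -> e)))).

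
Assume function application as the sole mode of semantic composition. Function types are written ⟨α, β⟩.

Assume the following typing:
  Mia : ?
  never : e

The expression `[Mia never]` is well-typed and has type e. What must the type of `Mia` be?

For [Mia never] to have type e with never of type e, Mia must be the function: Mia : ⟨e, e⟩.

⟨e, e⟩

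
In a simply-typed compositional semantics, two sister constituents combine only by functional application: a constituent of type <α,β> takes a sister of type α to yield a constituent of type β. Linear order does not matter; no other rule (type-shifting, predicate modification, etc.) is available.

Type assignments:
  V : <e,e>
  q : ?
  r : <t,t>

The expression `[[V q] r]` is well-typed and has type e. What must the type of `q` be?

At [[V q] r] (required: e): r is <t,t>, which is not a function with range e; hence [V q] is the functor — type <<t,t>,e>.
At [V q] (required: <<t,t>,e>): V is <e,e>, which is not a function with range <<t,t>,e>; hence q is the functor — type <<e,e>,<<t,t>,e>>.

<<e,e>,<<t,t>,e>>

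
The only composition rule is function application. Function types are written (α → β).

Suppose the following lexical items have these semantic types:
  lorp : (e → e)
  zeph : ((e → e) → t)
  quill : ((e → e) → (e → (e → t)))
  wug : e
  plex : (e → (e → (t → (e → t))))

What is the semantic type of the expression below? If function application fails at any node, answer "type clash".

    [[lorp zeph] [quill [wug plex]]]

type clash

[lorp zeph]: ((e → e) → t) applied to (e → e) yields t.
[wug plex]: (e → (e → (t → (e → t)))) applied to e yields (e → (t → (e → t))).
At [quill [wug plex]]: neither ((e → e) → (e → (e → t))) nor (e → (t → (e → t))) can take the other as argument; the node is ill-typed.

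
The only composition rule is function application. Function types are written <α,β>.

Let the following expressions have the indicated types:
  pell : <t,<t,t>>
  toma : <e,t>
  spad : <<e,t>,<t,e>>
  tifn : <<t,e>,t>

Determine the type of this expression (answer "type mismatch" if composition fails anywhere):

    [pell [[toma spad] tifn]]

At [toma spad], spad : <<e,t>,<t,e>> takes toma : <e,t>, giving <t,e>.
At [[toma spad] tifn], tifn : <<t,e>,t> takes [toma spad] : <t,e>, giving t.
At [pell [[toma spad] tifn]], pell : <t,<t,t>> takes [[toma spad] tifn] : t, giving <t,t>.

<t,t>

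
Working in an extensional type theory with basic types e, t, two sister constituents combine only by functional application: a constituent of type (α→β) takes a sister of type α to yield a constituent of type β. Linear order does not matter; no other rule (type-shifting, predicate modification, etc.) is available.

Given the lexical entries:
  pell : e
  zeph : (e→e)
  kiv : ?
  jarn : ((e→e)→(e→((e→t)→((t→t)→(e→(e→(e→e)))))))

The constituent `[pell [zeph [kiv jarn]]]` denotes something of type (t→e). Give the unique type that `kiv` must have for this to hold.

At [pell [zeph [kiv jarn]]] (required: (t→e)): pell is e, which is not a function with range (t→e); hence [zeph [kiv jarn]] is the functor — type (e→(t→e)).
At [zeph [kiv jarn]] (required: (e→(t→e))): zeph is (e→e), which is not a function with range (e→(t→e)); hence [kiv jarn] is the functor — type ((e→e)→(e→(t→e))).
At [kiv jarn] (required: ((e→e)→(e→(t→e)))): jarn is ((e→e)→(e→((e→t)→((t→t)→(e→(e→(e→e))))))), which is not a function with range ((e→e)→(e→(t→e))); hence kiv is the functor — type (((e→e)→(e→((e→t)→((t→t)→(e→(e→(e→e)))))))→((e→e)→(e→(t→e)))).

(((e→e)→(e→((e→t)→((t→t)→(e→(e→(e→e)))))))→((e→e)→(e→(t→e))))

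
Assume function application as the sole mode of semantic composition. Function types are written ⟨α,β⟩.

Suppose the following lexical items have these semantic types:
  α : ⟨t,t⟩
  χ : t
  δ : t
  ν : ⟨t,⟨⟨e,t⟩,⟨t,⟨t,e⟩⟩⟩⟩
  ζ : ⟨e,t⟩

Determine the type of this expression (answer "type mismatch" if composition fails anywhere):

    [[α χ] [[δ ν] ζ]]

[α χ]: ⟨t,t⟩ applied to t yields t.
[δ ν]: ⟨t,⟨⟨e,t⟩,⟨t,⟨t,e⟩⟩⟩⟩ applied to t yields ⟨⟨e,t⟩,⟨t,⟨t,e⟩⟩⟩.
[[δ ν] ζ]: ⟨⟨e,t⟩,⟨t,⟨t,e⟩⟩⟩ applied to ⟨e,t⟩ yields ⟨t,⟨t,e⟩⟩.
[[α χ] [[δ ν] ζ]]: ⟨t,⟨t,e⟩⟩ applied to t yields ⟨t,e⟩.

⟨t,e⟩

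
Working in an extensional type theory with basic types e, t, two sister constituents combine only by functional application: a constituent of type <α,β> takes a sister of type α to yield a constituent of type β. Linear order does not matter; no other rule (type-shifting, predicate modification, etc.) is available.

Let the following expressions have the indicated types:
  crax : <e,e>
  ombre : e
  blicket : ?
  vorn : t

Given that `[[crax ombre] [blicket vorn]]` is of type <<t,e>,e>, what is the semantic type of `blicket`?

<t,<e,<<t,e>,e>>>

[[crax ombre] [blicket vorn]] is required to be <<t,e>,e>. [crax ombre] : e cannot yield <<t,e>,e> as functor, so [blicket vorn] : <e,<<t,e>,e>>.
[blicket vorn] is required to be <e,<<t,e>,e>>. vorn : t cannot yield <e,<<t,e>,e>> as functor, so blicket : <t,<e,<<t,e>,e>>>.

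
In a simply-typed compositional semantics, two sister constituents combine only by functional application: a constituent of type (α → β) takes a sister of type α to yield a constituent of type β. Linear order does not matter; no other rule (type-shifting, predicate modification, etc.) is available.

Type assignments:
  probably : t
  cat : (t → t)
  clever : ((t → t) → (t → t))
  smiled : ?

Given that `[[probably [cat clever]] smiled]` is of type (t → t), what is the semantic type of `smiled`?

(t → (t → t))

For [[probably [cat clever]] smiled] to have type (t → t) with [probably [cat clever]] of type t, smiled must be the function: smiled : (t → (t → t)).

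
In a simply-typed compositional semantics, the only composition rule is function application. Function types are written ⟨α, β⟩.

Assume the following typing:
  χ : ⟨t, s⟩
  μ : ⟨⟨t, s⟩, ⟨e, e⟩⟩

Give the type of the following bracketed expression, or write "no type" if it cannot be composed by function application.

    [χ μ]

At [χ μ], μ : ⟨⟨t, s⟩, ⟨e, e⟩⟩ takes χ : ⟨t, s⟩, giving ⟨e, e⟩.

⟨e, e⟩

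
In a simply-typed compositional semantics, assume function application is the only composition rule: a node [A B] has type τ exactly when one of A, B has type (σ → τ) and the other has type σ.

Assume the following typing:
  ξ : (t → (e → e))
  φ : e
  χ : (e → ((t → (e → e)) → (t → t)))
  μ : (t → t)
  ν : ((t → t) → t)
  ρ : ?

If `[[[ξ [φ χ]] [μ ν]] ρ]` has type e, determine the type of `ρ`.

[[[ξ [φ χ]] [μ ν]] ρ] must have type e. The sister [[ξ [φ χ]] [μ ν]] has type t; that is not a function onto e, so ρ must be the functor, of type (t → e).

(t → e)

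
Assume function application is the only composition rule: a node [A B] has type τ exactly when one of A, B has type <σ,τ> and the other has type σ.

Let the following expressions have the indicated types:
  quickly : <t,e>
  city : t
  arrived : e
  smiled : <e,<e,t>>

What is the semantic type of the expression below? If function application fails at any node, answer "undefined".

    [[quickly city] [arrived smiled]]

[quickly city] — quickly of type <t,e> combines with city of type t: type e.
[arrived smiled] — smiled of type <e,<e,t>> combines with arrived of type e: type <e,t>.
[[quickly city] [arrived smiled]] — [arrived smiled] of type <e,t> combines with [quickly city] of type e: type t.

t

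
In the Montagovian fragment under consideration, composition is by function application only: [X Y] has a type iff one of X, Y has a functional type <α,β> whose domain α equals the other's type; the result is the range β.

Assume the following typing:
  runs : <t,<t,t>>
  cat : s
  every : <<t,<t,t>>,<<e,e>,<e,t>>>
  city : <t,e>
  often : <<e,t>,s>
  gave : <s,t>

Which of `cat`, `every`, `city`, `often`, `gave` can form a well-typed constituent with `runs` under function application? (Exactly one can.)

cat : s — does not combine with runs.
every — combines: every : <<t,<t,t>>,<<e,e>,<e,t>>> takes runs : <t,<t,t>> as argument, giving <<e,e>,<e,t>>.
city : <t,e> — does not combine with runs.
often : <<e,t>,s> — does not combine with runs.
gave : <s,t> — does not combine with runs.

every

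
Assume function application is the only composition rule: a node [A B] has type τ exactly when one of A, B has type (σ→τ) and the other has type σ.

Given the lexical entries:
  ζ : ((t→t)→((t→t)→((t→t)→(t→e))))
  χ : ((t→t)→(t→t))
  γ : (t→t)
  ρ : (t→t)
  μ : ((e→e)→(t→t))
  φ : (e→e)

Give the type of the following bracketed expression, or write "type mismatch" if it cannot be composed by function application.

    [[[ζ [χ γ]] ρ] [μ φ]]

(t→e)

[χ γ]: functor χ : ((t→t)→(t→t)), argument γ : (t→t); result (t→t).
[ζ [χ γ]]: functor ζ : ((t→t)→((t→t)→((t→t)→(t→e)))), argument [χ γ] : (t→t); result ((t→t)→((t→t)→(t→e))).
[[ζ [χ γ]] ρ]: functor [ζ [χ γ]] : ((t→t)→((t→t)→(t→e))), argument ρ : (t→t); result ((t→t)→(t→e)).
[μ φ]: functor μ : ((e→e)→(t→t)), argument φ : (e→e); result (t→t).
[[[ζ [χ γ]] ρ] [μ φ]]: functor [[ζ [χ γ]] ρ] : ((t→t)→(t→e)), argument [μ φ] : (t→t); result (t→e).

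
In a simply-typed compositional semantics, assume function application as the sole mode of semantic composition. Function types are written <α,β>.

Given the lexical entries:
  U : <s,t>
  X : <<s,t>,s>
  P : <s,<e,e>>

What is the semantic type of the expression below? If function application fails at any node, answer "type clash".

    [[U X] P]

At [U X], X : <<s,t>,s> takes U : <s,t>, giving s.
At [[U X] P], P : <s,<e,e>> takes [U X] : s, giving <e,e>.

<e,e>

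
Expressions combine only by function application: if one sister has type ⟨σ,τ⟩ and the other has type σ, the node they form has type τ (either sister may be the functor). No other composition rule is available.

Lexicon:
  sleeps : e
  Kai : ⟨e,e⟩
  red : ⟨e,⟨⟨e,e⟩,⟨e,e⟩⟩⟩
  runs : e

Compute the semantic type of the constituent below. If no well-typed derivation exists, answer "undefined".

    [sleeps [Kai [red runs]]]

At [red runs], red : ⟨e,⟨⟨e,e⟩,⟨e,e⟩⟩⟩ takes runs : e, giving ⟨⟨e,e⟩,⟨e,e⟩⟩.
At [Kai [red runs]], [red runs] : ⟨⟨e,e⟩,⟨e,e⟩⟩ takes Kai : ⟨e,e⟩, giving ⟨e,e⟩.
At [sleeps [Kai [red runs]]], [Kai [red runs]] : ⟨e,e⟩ takes sleeps : e, giving e.

e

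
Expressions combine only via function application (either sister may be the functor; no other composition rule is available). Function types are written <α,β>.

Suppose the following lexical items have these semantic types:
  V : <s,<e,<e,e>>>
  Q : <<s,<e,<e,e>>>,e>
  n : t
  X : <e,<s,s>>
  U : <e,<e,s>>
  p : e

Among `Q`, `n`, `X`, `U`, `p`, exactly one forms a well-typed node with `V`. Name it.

Q — combines: Q : <<s,<e,<e,e>>>,e> takes V : <s,<e,<e,e>>> as argument, giving e.
n : t — V needs s; n needs nothing (atomic); neither fits.
X : <e,<s,s>> — V needs s; X needs e; neither fits.
U : <e,<e,s>> — V needs s; U needs e; neither fits.
p : e — V needs s; p needs nothing (atomic); neither fits.

Q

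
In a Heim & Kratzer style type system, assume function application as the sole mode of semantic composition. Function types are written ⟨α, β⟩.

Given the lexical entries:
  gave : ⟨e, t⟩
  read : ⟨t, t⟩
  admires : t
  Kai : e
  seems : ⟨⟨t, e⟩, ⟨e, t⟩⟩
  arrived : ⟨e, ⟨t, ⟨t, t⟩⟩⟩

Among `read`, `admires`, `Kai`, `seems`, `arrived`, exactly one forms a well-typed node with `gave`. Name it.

Kai

read : ⟨t, t⟩ — gave needs e; read needs t; neither fits.
admires : t — gave needs e; admires needs nothing (atomic); neither fits.
Kai — combines: gave : ⟨e, t⟩ takes Kai : e as argument, giving t.
seems : ⟨⟨t, e⟩, ⟨e, t⟩⟩ — gave needs e; seems needs ⟨t, e⟩; neither fits.
arrived : ⟨e, ⟨t, ⟨t, t⟩⟩⟩ — gave needs e; arrived needs e; neither fits.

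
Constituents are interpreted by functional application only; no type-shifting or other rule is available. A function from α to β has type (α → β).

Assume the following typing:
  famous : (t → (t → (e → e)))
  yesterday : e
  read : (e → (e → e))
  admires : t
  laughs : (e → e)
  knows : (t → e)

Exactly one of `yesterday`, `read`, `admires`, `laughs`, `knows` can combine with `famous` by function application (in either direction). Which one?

yesterday : e — neither side's domain matches the other.
read : (e → (e → e)) — neither side's domain matches the other.
admires — combines: famous : (t → (t → (e → e))) takes admires : t as argument, giving (t → (e → e)).
laughs : (e → e) — neither side's domain matches the other.
knows : (t → e) — neither side's domain matches the other.

admires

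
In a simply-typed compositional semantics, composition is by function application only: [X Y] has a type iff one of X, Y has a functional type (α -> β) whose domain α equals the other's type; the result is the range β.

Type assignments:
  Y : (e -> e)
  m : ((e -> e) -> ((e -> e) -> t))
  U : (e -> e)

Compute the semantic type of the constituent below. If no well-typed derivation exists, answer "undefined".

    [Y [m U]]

t

[m U]: m is ((e -> e) -> ((e -> e) -> t)), U is (e -> e); result ((e -> e) -> t).
[Y [m U]]: [m U] is ((e -> e) -> t), Y is (e -> e); result t.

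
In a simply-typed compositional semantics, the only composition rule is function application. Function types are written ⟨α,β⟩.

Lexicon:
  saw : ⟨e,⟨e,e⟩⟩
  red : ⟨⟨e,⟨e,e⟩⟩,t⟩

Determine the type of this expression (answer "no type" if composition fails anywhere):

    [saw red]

t

[saw red]: red is ⟨⟨e,⟨e,e⟩⟩,t⟩, saw is ⟨e,⟨e,e⟩⟩; result t.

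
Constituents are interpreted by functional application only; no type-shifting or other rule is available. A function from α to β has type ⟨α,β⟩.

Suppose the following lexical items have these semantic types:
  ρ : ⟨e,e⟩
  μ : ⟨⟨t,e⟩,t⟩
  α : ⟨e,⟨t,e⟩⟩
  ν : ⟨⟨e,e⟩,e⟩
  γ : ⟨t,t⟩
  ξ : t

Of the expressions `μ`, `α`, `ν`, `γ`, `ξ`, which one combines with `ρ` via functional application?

μ : ⟨⟨t,e⟩,t⟩ — neither side's domain matches the other.
α : ⟨e,⟨t,e⟩⟩ — neither side's domain matches the other.
ν — combines: ν : ⟨⟨e,e⟩,e⟩ takes ρ : ⟨e,e⟩ as argument, giving e.
γ : ⟨t,t⟩ — neither side's domain matches the other.
ξ : t — neither side's domain matches the other.

ν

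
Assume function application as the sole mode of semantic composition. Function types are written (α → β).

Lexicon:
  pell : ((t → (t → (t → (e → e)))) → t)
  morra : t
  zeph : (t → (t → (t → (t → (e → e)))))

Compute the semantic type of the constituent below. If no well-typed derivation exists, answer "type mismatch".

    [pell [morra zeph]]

t

[morra zeph]: functor zeph : (t → (t → (t → (t → (e → e))))), argument morra : t; result (t → (t → (t → (e → e)))).
[pell [morra zeph]]: functor pell : ((t → (t → (t → (e → e)))) → t), argument [morra zeph] : (t → (t → (t → (e → e)))); result t.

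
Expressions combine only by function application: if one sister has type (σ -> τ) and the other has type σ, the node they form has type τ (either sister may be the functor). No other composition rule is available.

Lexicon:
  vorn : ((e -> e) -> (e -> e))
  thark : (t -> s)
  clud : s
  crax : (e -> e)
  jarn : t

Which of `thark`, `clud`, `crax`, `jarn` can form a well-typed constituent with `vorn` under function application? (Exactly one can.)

thark : (t -> s) — vorn needs (e -> e); thark needs t; neither fits.
clud : s — vorn needs (e -> e); clud needs nothing (atomic); neither fits.
crax — combines: vorn : ((e -> e) -> (e -> e)) takes crax : (e -> e) as argument, giving (e -> e).
jarn : t — vorn needs (e -> e); jarn needs nothing (atomic); neither fits.

crax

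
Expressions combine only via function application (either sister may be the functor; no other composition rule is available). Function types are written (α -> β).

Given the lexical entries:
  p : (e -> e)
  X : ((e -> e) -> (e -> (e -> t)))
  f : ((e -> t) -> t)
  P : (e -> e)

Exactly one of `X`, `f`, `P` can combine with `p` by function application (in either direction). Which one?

X — combines: X : ((e -> e) -> (e -> (e -> t))) takes p : (e -> e) as argument, giving (e -> (e -> t)).
f : ((e -> t) -> t) — p needs e; f needs (e -> t); neither fits.
P : (e -> e) — p needs e; P needs e; neither fits.

X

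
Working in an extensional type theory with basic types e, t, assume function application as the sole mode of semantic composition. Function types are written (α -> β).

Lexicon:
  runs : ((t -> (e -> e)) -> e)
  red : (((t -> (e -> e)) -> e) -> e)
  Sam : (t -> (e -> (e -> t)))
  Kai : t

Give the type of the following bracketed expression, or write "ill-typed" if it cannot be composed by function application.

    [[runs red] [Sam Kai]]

(e -> t)

[runs red]: (((t -> (e -> e)) -> e) -> e) applied to ((t -> (e -> e)) -> e) yields e.
[Sam Kai]: (t -> (e -> (e -> t))) applied to t yields (e -> (e -> t)).
[[runs red] [Sam Kai]]: (e -> (e -> t)) applied to e yields (e -> t).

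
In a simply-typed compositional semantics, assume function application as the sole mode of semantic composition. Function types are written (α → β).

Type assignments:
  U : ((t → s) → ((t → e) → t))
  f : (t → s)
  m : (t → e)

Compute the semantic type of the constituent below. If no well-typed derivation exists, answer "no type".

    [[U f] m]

t

At [U f], U : ((t → s) → ((t → e) → t)) takes f : (t → s), giving ((t → e) → t).
At [[U f] m], [U f] : ((t → e) → t) takes m : (t → e), giving t.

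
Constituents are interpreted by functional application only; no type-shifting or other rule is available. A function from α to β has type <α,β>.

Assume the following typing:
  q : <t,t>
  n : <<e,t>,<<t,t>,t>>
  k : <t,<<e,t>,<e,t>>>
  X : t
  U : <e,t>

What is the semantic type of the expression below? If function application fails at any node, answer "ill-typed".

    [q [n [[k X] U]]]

At [k X], k : <t,<<e,t>,<e,t>>> takes X : t, giving <<e,t>,<e,t>>.
At [[k X] U], [k X] : <<e,t>,<e,t>> takes U : <e,t>, giving <e,t>.
At [n [[k X] U]], n : <<e,t>,<<t,t>,t>> takes [[k X] U] : <e,t>, giving <<t,t>,t>.
At [q [n [[k X] U]]], [n [[k X] U]] : <<t,t>,t> takes q : <t,t>, giving t.

t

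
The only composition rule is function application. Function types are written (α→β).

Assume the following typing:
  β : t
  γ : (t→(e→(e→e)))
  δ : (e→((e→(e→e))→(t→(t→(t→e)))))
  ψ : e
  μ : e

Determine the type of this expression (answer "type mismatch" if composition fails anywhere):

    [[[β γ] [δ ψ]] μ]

[β γ]: (t→(e→(e→e))) applied to t yields (e→(e→e)).
[δ ψ]: (e→((e→(e→e))→(t→(t→(t→e))))) applied to e yields ((e→(e→e))→(t→(t→(t→e)))).
[[β γ] [δ ψ]]: ((e→(e→e))→(t→(t→(t→e)))) applied to (e→(e→e)) yields (t→(t→(t→e))).
[[[β γ] [δ ψ]] μ]: (t→(t→(t→e))) with e — neither is a function whose domain matches the other; composition fails here.

type mismatch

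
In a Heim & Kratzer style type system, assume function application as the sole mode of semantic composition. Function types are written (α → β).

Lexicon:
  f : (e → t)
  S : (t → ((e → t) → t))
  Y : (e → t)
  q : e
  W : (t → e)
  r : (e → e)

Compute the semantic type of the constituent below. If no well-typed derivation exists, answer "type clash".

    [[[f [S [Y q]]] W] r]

e

[Y q]: Y is (e → t), q is e; result t.
[S [Y q]]: S is (t → ((e → t) → t)), [Y q] is t; result ((e → t) → t).
[f [S [Y q]]]: [S [Y q]] is ((e → t) → t), f is (e → t); result t.
[[f [S [Y q]]] W]: W is (t → e), [f [S [Y q]]] is t; result e.
[[[f [S [Y q]]] W] r]: r is (e → e), [[f [S [Y q]]] W] is e; result e.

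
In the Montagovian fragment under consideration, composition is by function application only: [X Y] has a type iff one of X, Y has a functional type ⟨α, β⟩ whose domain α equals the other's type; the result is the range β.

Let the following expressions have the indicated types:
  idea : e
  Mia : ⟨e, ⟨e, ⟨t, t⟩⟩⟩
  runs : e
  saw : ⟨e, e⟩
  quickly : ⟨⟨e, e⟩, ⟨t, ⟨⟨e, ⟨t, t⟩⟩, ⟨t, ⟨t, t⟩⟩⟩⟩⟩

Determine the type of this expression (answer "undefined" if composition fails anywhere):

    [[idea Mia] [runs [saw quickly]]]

[idea Mia]: functor Mia : ⟨e, ⟨e, ⟨t, t⟩⟩⟩, argument idea : e; result ⟨e, ⟨t, t⟩⟩.
[saw quickly]: functor quickly : ⟨⟨e, e⟩, ⟨t, ⟨⟨e, ⟨t, t⟩⟩, ⟨t, ⟨t, t⟩⟩⟩⟩⟩, argument saw : ⟨e, e⟩; result ⟨t, ⟨⟨e, ⟨t, t⟩⟩, ⟨t, ⟨t, t⟩⟩⟩⟩.
[runs [saw quickly]]: e with ⟨t, ⟨⟨e, ⟨t, t⟩⟩, ⟨t, ⟨t, t⟩⟩⟩⟩ — neither is a function whose domain matches the other; composition fails here.

undefined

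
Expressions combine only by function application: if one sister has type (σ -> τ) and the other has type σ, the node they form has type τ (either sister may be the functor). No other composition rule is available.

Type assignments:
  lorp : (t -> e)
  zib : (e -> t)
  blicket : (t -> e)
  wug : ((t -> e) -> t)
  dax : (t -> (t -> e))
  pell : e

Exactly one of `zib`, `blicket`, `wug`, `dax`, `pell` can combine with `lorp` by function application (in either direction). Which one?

wug

zib : (e -> t) — no; lorp wants t, and zib wants e.
blicket : (t -> e) — no; lorp wants t, and blicket wants t.
wug — combines: wug : ((t -> e) -> t) takes lorp : (t -> e) as argument, giving t.
dax : (t -> (t -> e)) — no; lorp wants t, and dax wants t.
pell : e — no; lorp wants t, and pell wants nothing (atomic).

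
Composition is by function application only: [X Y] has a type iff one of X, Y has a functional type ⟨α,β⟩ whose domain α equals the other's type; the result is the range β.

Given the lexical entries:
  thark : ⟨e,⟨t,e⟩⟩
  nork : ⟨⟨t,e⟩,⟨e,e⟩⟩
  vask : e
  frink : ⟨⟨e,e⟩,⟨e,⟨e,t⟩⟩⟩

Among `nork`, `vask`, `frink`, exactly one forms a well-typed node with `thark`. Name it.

vask

nork : ⟨⟨t,e⟩,⟨e,e⟩⟩ — no; thark wants e, and nork wants ⟨t,e⟩.
vask — combines: thark : ⟨e,⟨t,e⟩⟩ takes vask : e as argument, giving ⟨t,e⟩.
frink : ⟨⟨e,e⟩,⟨e,⟨e,t⟩⟩⟩ — no; thark wants e, and frink wants ⟨e,e⟩.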